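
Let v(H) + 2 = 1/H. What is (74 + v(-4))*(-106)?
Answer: -15211/2 ≈ -7605.5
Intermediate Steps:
v(H) = -2 + 1/H
(74 + v(-4))*(-106) = (74 + (-2 + 1/(-4)))*(-106) = (74 + (-2 - 1/4))*(-106) = (74 - 9/4)*(-106) = (287/4)*(-106) = -15211/2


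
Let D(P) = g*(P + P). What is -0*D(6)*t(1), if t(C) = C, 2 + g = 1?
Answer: 0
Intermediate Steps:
g = -1 (g = -2 + 1 = -1)
D(P) = -2*P (D(P) = -(P + P) = -2*P)
-0*D(6)*t(1) = -0*(-2*6) = -0*(-12) = -0 = -1*0 = 0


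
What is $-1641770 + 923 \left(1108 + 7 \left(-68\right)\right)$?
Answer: $-1058434$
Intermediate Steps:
$-1641770 + 923 \left(1108 + 7 \left(-68\right)\right) = -1641770 + 923 \left(1108 - 476\right) = -1641770 + 923 \cdot 632 = -1641770 + 583336 = -1058434$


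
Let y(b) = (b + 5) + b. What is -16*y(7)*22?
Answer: -6688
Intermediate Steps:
y(b) = 5 + 2*b (y(b) = (5 + b) + b = 5 + 2*b)
-16*y(7)*22 = -16*(5 + 2*7)*22 = -16*(5 + 14)*22 = -16*19*22 = -304*22 = -6688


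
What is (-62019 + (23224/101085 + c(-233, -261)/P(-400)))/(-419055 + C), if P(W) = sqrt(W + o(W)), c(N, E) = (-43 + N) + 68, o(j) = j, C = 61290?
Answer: 6269167391/36164675025 - 26*I*sqrt(2)/1788825 ≈ 0.17335 - 2.0555e-5*I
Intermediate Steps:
c(N, E) = 25 + N
P(W) = sqrt(2)*sqrt(W) (P(W) = sqrt(W + W) = sqrt(2*W) = sqrt(2)*sqrt(W))
(-62019 + (23224/101085 + c(-233, -261)/P(-400)))/(-419055 + C) = (-62019 + (23224/101085 + (25 - 233)/((sqrt(2)*sqrt(-400)))))/(-419055 + 61290) = (-62019 + (23224*(1/101085) - 208*(-I*sqrt(2)/40)))/(-357765) = (-62019 + (23224/101085 - 208*(-I*sqrt(2)/40)))*(-1/357765) = (-62019 + (23224/101085 - (-26)*I*sqrt(2)/5))*(-1/357765) = (-62019 + (23224/101085 + 26*I*sqrt(2)/5))*(-1/357765) = (-6269167391/101085 + 26*I*sqrt(2)/5)*(-1/357765) = 6269167391/36164675025 - 26*I*sqrt(2)/1788825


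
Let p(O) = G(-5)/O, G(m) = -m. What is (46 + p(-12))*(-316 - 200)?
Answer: -23521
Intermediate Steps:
p(O) = 5/O (p(O) = (-1*(-5))/O = 5/O)
(46 + p(-12))*(-316 - 200) = (46 + 5/(-12))*(-316 - 200) = (46 + 5*(-1/12))*(-516) = (46 - 5/12)*(-516) = (547/12)*(-516) = -23521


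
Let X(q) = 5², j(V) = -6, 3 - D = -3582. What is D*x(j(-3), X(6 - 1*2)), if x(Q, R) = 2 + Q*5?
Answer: -100380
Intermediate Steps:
D = 3585 (D = 3 - 1*(-3582) = 3 + 3582 = 3585)
X(q) = 25
x(Q, R) = 2 + 5*Q
D*x(j(-3), X(6 - 1*2)) = 3585*(2 + 5*(-6)) = 3585*(2 - 30) = 3585*(-28) = -100380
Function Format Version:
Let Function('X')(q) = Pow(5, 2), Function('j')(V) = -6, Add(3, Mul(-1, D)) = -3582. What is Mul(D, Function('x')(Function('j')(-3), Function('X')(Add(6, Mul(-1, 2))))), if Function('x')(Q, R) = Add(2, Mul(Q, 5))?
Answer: -100380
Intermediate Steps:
D = 3585 (D = Add(3, Mul(-1, -3582)) = Add(3, 3582) = 3585)
Function('X')(q) = 25
Function('x')(Q, R) = Add(2, Mul(5, Q))
Mul(D, Function('x')(Function('j')(-3), Function('X')(Add(6, Mul(-1, 2))))) = Mul(3585, Add(2, Mul(5, -6))) = Mul(3585, Add(2, -30)) = Mul(3585, -28) = -100380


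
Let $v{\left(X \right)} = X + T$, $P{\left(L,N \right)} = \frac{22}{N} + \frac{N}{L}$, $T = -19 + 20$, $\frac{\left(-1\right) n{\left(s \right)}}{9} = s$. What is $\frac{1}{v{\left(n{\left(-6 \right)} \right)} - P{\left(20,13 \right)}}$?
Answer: $\frac{260}{13691} \approx 0.018991$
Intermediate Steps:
$n{\left(s \right)} = - 9 s$
$T = 1$
$v{\left(X \right)} = 1 + X$ ($v{\left(X \right)} = X + 1 = 1 + X$)
$\frac{1}{v{\left(n{\left(-6 \right)} \right)} - P{\left(20,13 \right)}} = \frac{1}{\left(1 - -54\right) - \left(\frac{22}{13} + \frac{13}{20}\right)} = \frac{1}{\left(1 + 54\right) - \left(22 \cdot \frac{1}{13} + 13 \cdot \frac{1}{20}\right)} = \frac{1}{55 - \left(\frac{22}{13} + \frac{13}{20}\right)} = \frac{1}{55 - \frac{609}{260}} = \frac{1}{\frac{13691}{260}} = \frac{260}{13691}$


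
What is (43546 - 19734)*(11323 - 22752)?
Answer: -272147348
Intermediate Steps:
(43546 - 19734)*(11323 - 22752) = 23812*(-11429) = -272147348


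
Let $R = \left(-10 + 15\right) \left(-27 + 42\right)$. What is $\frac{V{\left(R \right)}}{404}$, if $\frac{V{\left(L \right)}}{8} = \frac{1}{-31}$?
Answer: $- \frac{2}{3131} \approx -0.00063877$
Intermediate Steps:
$R = 75$ ($R = 5 \cdot 15 = 75$)
$V{\left(L \right)} = - \frac{8}{31}$ ($V{\left(L \right)} = \frac{8}{-31} = 8 \left(- \frac{1}{31}\right) = - \frac{8}{31}$)
$\frac{V{\left(R \right)}}{404} = - \frac{8}{31 \cdot 404} = \left(- \frac{8}{31}\right) \frac{1}{404} = - \frac{2}{3131}$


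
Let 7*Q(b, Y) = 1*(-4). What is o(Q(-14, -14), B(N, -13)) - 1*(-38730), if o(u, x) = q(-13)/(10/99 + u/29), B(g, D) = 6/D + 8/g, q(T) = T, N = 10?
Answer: 63023559/1634 ≈ 38570.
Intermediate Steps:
Q(b, Y) = -4/7 (Q(b, Y) = (1*(-4))/7 = (⅐)*(-4) = -4/7)
o(u, x) = -13/(10/99 + u/29)
o(Q(-14, -14), B(N, -13)) - 1*(-38730) = -37323/(290 + 99*(-4/7)) - 1*(-38730) = -37323/(290 - 396/7) + 38730 = -37323/1634/7 + 38730 = -37323*7/1634 + 38730 = -261261/1634 + 38730 = 63023559/1634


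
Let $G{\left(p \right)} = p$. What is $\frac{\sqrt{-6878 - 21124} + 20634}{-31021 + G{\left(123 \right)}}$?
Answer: $- \frac{10317}{15449} - \frac{i \sqrt{28002}}{30898} \approx -0.66781 - 0.0054158 i$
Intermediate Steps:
$\frac{\sqrt{-6878 - 21124} + 20634}{-31021 + G{\left(123 \right)}} = \frac{\sqrt{-6878 - 21124} + 20634}{-31021 + 123} = \frac{\sqrt{-28002} + 20634}{-30898} = \left(i \sqrt{28002} + 20634\right) \left(- \frac{1}{30898}\right) = \left(20634 + i \sqrt{28002}\right) \left(- \frac{1}{30898}\right) = - \frac{10317}{15449} - \frac{i \sqrt{28002}}{30898}$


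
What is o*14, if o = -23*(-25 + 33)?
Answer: -2576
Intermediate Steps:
o = -184 (o = -23*8 = -184)
o*14 = -184*14 = -2576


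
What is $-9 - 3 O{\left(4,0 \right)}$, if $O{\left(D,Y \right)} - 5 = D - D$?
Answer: $-24$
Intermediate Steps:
$O{\left(D,Y \right)} = 5$ ($O{\left(D,Y \right)} = 5 + \left(D - D\right) = 5 + 0 = 5$)
$-9 - 3 O{\left(4,0 \right)} = -9 - 15 = -24$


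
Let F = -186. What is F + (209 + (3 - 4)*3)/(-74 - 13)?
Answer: -16388/87 ≈ -188.37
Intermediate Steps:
F + (209 + (3 - 4)*3)/(-74 - 13) = -186 + (209 + (3 - 4)*3)/(-74 - 13) = -186 + (209 - 1*3)/(-87) = -186 + (209 - 3)*(-1/87) = -186 + 206*(-1/87) = -186 - 206/87 = -16388/87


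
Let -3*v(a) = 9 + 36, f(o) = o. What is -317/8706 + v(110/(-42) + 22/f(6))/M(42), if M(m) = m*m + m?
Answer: -58591/1310253 ≈ -0.044717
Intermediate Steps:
M(m) = m + m**2 (M(m) = m**2 + m = m + m**2)
v(a) = -15 (v(a) = -(9 + 36)/3 = -1/3*45 = -15)
-317/8706 + v(110/(-42) + 22/f(6))/M(42) = -317/8706 - 15*1/(42*(1 + 42)) = -317*1/8706 - 15/(42*43) = -317/8706 - 15/1806 = -317/8706 - 15*1/1806 = -317/8706 - 5/602 = -58591/1310253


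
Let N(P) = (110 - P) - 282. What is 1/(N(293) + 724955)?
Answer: 1/724490 ≈ 1.3803e-6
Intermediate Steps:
N(P) = -172 - P
1/(N(293) + 724955) = 1/((-172 - 1*293) + 724955) = 1/((-172 - 293) + 724955) = 1/(-465 + 724955) = 1/724490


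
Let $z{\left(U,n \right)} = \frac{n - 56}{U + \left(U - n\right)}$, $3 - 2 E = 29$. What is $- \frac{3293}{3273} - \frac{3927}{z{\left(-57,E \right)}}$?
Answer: $- \frac{432795796}{75279} \approx -5749.2$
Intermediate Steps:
$E = -13$ ($E = \frac{3}{2} - \frac{29}{2} = -13$)
$z{\left(U,n \right)} = \frac{-56 + n}{- n + 2 U}$
$- \frac{3293}{3273} - \frac{3927}{z{\left(-57,E \right)}} = - \frac{3293}{3273} - \frac{3927}{\frac{1}{\left(-1\right) \left(-13\right) + 2 \left(-57\right)} \left(-56 - 13\right)} = \left(-3293\right) \frac{1}{3273} - \frac{3927}{\frac{1}{13 - 114} \left(-69\right)} = - \frac{3293}{3273} - \frac{3927}{\frac{1}{-101} \left(-69\right)} = - \frac{3293}{3273} - \frac{3927}{\left(- \frac{1}{101}\right) \left(-69\right)} = - \frac{3293}{3273} - \frac{3927}{\frac{69}{101}} = - \frac{3293}{3273} - \frac{132209}{23} = - \frac{432795796}{75279}$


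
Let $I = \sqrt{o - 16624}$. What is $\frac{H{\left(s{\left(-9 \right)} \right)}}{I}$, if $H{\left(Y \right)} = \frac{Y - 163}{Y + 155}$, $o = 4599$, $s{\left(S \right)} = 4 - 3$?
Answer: $\frac{27 i \sqrt{481}}{62530} \approx 0.00947 i$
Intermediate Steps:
$s{\left(S \right)} = 1$ ($s{\left(S \right)} = 4 - 3 = 1$)
$H{\left(Y \right)} = \frac{-163 + Y}{155 + Y}$
$I = 5 i \sqrt{481}$ ($I = \sqrt{4599 - 16624} = \sqrt{-12025} = 5 i \sqrt{481} \approx 109.66 i$)
$\frac{H{\left(s{\left(-9 \right)} \right)}}{I} = \frac{\frac{1}{155 + 1} \left(-163 + 1\right)}{5 i \sqrt{481}} = \frac{1}{156} \left(-162\right) \left(- \frac{i \sqrt{481}}{2405}\right) = - \frac{27 \left(- \frac{i \sqrt{481}}{2405}\right)}{26} = \frac{27 i \sqrt{481}}{62530}$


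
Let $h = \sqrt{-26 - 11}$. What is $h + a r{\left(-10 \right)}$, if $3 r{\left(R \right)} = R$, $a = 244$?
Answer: $- \frac{2440}{3} + i \sqrt{37} \approx -813.33 + 6.0828 i$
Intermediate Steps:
$h = i \sqrt{37}$ ($h = \sqrt{-37} = i \sqrt{37} \approx 6.0828 i$)
$r{\left(R \right)} = \frac{R}{3}$
$h + a r{\left(-10 \right)} = i \sqrt{37} + 244 \cdot \frac{1}{3} \left(-10\right) = i \sqrt{37} + 244 \left(- \frac{10}{3}\right) = i \sqrt{37} - \frac{2440}{3} = - \frac{2440}{3} + i \sqrt{37}$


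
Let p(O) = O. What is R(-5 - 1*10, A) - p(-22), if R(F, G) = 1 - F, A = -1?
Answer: 38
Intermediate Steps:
R(-5 - 1*10, A) - p(-22) = (1 - (-5 - 1*10)) - 1*(-22) = (1 - (-5 - 10)) + 22 = (1 - 1*(-15)) + 22 = (1 + 15) + 22 = 16 + 22 = 38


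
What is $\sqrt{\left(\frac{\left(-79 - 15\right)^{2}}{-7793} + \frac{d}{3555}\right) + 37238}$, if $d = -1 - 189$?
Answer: $\frac{2 \sqrt{31755470636554642}}{1846941} \approx 192.97$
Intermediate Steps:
$d = -190$ ($d = -1 - 189 = -190$)
$\sqrt{\left(\frac{\left(-79 - 15\right)^{2}}{-7793} + \frac{d}{3555}\right) + 37238} = \sqrt{\left(\frac{\left(-79 - 15\right)^{2}}{-7793} - \frac{190}{3555}\right) + 37238} = \sqrt{\left(\left(-79 - 15\right)^{2} \left(- \frac{1}{7793}\right) - \frac{38}{711}\right) + 37238} = \sqrt{\left(\left(-94\right)^{2} \left(- \frac{1}{7793}\right) - \frac{38}{711}\right) + 37238} = \sqrt{\left(8836 \left(- \frac{1}{7793}\right) - \frac{38}{711}\right) + 37238} = \sqrt{\left(- \frac{8836}{7793} - \frac{38}{711}\right) + 37238} = \sqrt{- \frac{6578530}{5540823} + 37238} = \sqrt{\frac{206322588344}{5540823}} = \frac{2 \sqrt{31755470636554642}}{1846941}$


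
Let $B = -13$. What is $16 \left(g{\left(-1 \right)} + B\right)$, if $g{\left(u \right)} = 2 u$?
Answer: $-240$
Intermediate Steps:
$16 \left(g{\left(-1 \right)} + B\right) = 16 \left(2 \left(-1\right) - 13\right) = 16 \left(-2 - 13\right) = 16 \left(-15\right) = -240$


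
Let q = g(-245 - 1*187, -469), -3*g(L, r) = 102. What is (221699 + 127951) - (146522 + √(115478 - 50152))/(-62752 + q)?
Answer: 10976635711/31393 + √65326/62786 ≈ 3.4965e+5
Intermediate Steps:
g(L, r) = -34 (g(L, r) = -⅓*102 = -34)
q = -34
(221699 + 127951) - (146522 + √(115478 - 50152))/(-62752 + q) = (221699 + 127951) - (146522 + √(115478 - 50152))/(-62752 - 34) = 349650 - (146522 + √65326)/(-62786) = 349650 - (146522 + √65326)*(-1)/62786 = 349650 - (-73261/31393 - √65326/62786) = 349650 + (73261/31393 + √65326/62786) = 10976635711/31393 + √65326/62786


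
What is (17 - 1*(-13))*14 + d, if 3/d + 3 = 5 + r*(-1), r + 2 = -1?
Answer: 2103/5 ≈ 420.60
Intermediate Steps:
r = -3 (r = -2 - 1 = -3)
d = ⅗ (d = 3/(-3 + (5 - 3*(-1))) = 3/(-3 + (5 + 3)) = 3/(-3 + 8) = 3/5 = 3*(⅕) = ⅗ ≈ 0.60000)
(17 - 1*(-13))*14 + d = (17 - 1*(-13))*14 + ⅗ = (17 + 13)*14 + ⅗ = 30*14 + ⅗ = 420 + ⅗ = 2103/5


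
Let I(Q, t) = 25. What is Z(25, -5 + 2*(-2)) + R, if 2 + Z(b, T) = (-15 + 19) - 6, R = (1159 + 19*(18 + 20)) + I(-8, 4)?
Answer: 1902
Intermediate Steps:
R = 1906 (R = (1159 + 19*(18 + 20)) + 25 = (1159 + 19*38) + 25 = (1159 + 722) + 25 = 1881 + 25 = 1906)
Z(b, T) = -4 (Z(b, T) = -2 + ((-15 + 19) - 6) = -2 + (4 - 6) = -2 - 2 = -4)
Z(25, -5 + 2*(-2)) + R = -4 + 1906 = 1902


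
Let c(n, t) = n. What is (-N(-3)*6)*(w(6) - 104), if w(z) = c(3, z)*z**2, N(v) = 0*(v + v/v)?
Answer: 0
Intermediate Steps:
N(v) = 0 (N(v) = 0*(v + 1) = 0*(1 + v) = 0)
w(z) = 3*z**2
(-N(-3)*6)*(w(6) - 104) = (-1*0*6)*(3*6**2 - 104) = (0*6)*(3*36 - 104) = 0*(108 - 104) = 0*4 = 0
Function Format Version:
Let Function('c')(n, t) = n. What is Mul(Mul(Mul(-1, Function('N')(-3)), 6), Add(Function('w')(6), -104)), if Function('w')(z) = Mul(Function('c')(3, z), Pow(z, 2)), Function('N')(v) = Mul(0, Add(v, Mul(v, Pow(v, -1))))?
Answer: 0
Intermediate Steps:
Function('N')(v) = 0 (Function('N')(v) = Mul(0, Add(v, 1)) = Mul(0, Add(1, v)) = 0)
Function('w')(z) = Mul(3, Pow(z, 2))
Mul(Mul(Mul(-1, Function('N')(-3)), 6), Add(Function('w')(6), -104)) = Mul(Mul(Mul(-1, 0), 6), Add(Mul(3, Pow(6, 2)), -104)) = Mul(Mul(0, 6), Add(Mul(3, 36), -104)) = Mul(0, Add(108, -104)) = Mul(0, 4) = 0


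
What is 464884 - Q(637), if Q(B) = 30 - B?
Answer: 465491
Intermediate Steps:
464884 - Q(637) = 464884 - (30 - 1*637) = 464884 - (30 - 637) = 464884 - 1*(-607) = 464884 + 607 = 465491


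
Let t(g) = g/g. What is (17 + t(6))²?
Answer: 324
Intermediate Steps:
t(g) = 1
(17 + t(6))² = (17 + 1)² = 18² = 324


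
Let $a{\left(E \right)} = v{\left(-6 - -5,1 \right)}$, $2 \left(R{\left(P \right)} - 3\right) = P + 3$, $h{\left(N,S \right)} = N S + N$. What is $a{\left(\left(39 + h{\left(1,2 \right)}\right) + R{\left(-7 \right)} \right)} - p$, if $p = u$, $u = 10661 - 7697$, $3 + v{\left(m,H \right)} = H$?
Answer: $-2966$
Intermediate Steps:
$h{\left(N,S \right)} = N + N S$
$R{\left(P \right)} = \frac{9}{2} + \frac{P}{2}$ ($R{\left(P \right)} = 3 + \frac{P + 3}{2} = 3 + \frac{3 + P}{2} = 3 + \left(\frac{3}{2} + \frac{P}{2}\right) = \frac{9}{2} + \frac{P}{2}$)
$v{\left(m,H \right)} = -3 + H$
$u = 2964$ ($u = 10661 - 7697 = 2964$)
$a{\left(E \right)} = -2$ ($a{\left(E \right)} = -3 + 1 = -2$)
$p = 2964$
$a{\left(\left(39 + h{\left(1,2 \right)}\right) + R{\left(-7 \right)} \right)} - p = -2 - 2964 = -2966$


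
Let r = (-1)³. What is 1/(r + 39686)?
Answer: 1/39685 ≈ 2.5198e-5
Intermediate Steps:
r = -1
1/(r + 39686) = 1/(-1 + 39686) = 1/39685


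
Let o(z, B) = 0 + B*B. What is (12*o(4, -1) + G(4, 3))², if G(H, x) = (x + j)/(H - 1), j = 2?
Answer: 1681/9 ≈ 186.78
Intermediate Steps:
o(z, B) = B² (o(z, B) = 0 + B² = B²)
G(H, x) = (2 + x)/(-1 + H) (G(H, x) = (x + 2)/(H - 1) = (2 + x)/(-1 + H))
(12*o(4, -1) + G(4, 3))² = (12*(-1)² + (2 + 3)/(-1 + 4))² = (12*1 + 5/3)² = (12 + (⅓)*5)² = (12 + 5/3)² = (41/3)² = 1681/9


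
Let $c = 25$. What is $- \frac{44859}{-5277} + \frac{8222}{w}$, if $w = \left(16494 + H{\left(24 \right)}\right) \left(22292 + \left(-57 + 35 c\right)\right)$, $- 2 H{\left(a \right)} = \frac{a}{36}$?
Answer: $\frac{8549443629862}{1005713447845} \approx 8.5009$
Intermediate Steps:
$H{\left(a \right)} = - \frac{a}{72}$ ($H{\left(a \right)} = - \frac{a \frac{1}{36}}{2} = - \frac{\frac{1}{36} a}{2} = - \frac{a}{72}$)
$w = \frac{1143505910}{3}$ ($w = \left(16494 - \frac{1}{3}\right) \left(22292 + \left(-57 + 35 \cdot 25\right)\right) = \left(16494 - \frac{1}{3}\right) \left(22292 + \left(-57 + 875\right)\right) = \frac{49481 \left(22292 + 818\right)}{3} = \frac{49481}{3} \cdot 23110 = \frac{1143505910}{3} \approx 3.8117 \cdot 10^{8}$)
$- \frac{44859}{-5277} + \frac{8222}{w} = - \frac{44859}{-5277} + \frac{8222}{\frac{1143505910}{3}} = \left(-44859\right) \left(- \frac{1}{5277}\right) + 8222 \cdot \frac{3}{1143505910} = \frac{14953}{1759} + \frac{12333}{571752955} = \frac{8549443629862}{1005713447845}$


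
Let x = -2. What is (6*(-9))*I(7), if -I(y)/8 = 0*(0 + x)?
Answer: 0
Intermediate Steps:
I(y) = 0 (I(y) = -0*(0 - 2) = -0*(-2) = -8*0 = 0)
(6*(-9))*I(7) = (6*(-9))*0 = -54*0 = 0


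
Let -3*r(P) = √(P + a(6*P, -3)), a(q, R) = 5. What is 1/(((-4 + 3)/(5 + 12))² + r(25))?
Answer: -867/835207 - 83521*√30/835207 ≈ -0.54876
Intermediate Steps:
r(P) = -√(5 + P)/3 (r(P) = -√(P + 5)/3 = -√(5 + P)/3)
1/(((-4 + 3)/(5 + 12))² + r(25)) = 1/(((-4 + 3)/(5 + 12))² - √(5 + 25)/3) = 1/((-1/17)² - √30/3) = 1/(1/289 - √30/3)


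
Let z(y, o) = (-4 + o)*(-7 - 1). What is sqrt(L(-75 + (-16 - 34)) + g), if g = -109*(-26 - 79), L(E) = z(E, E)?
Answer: sqrt(12477) ≈ 111.70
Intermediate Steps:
z(y, o) = 32 - 8*o (z(y, o) = (-4 + o)*(-8) = 32 - 8*o)
L(E) = 32 - 8*E
g = 11445 (g = -109*(-105) = 11445)
sqrt(L(-75 + (-16 - 34)) + g) = sqrt((32 - 8*(-75 + (-16 - 34))) + 11445) = sqrt((32 - 8*(-75 - 50)) + 11445) = sqrt((32 - 8*(-125)) + 11445) = sqrt((32 + 1000) + 11445) = sqrt(1032 + 11445) = sqrt(12477)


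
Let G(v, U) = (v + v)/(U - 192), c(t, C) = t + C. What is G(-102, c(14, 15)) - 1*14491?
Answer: -2361829/163 ≈ -14490.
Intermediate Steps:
c(t, C) = C + t
G(v, U) = 2*v/(-192 + U) (G(v, U) = (2*v)/(-192 + U) = 2*v/(-192 + U))
G(-102, c(14, 15)) - 1*14491 = 2*(-102)/(-192 + (15 + 14)) - 1*14491 = 2*(-102)/(-192 + 29) - 14491 = 2*(-102)/(-163) - 14491 = 2*(-102)*(-1/163) - 14491 = 204/163 - 14491 = -2361829/163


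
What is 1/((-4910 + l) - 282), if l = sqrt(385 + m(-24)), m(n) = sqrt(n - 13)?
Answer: -1/(5192 - sqrt(385 + I*sqrt(37))) ≈ -0.00019333 - 5.7936e-9*I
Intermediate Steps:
m(n) = sqrt(-13 + n)
l = sqrt(385 + I*sqrt(37)) (l = sqrt(385 + sqrt(-13 - 24)) = sqrt(385 + sqrt(-37)) = sqrt(385 + I*sqrt(37)) ≈ 19.622 + 0.155*I)
1/((-4910 + l) - 282) = 1/((-4910 + sqrt(385 + I*sqrt(37))) - 282) = 1/(-5192 + sqrt(385 + I*sqrt(37)))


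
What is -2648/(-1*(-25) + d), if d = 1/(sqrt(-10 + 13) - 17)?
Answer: -18888184/177901 - 2648*sqrt(3)/177901 ≈ -106.20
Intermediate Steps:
d = 1/(-17 + sqrt(3)) (d = 1/(sqrt(3) - 17) = 1/(-17 + sqrt(3)) ≈ -0.065497)
-2648/(-1*(-25) + d) = -2648/(-1*(-25) + (-17/286 - sqrt(3)/286)) = -2648/(25 + (-17/286 - sqrt(3)/286)) = -2648/(7133/286 - sqrt(3)/286)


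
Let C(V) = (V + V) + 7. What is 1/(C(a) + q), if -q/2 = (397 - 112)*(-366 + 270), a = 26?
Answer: 1/54779 ≈ 1.8255e-5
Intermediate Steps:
q = 54720 (q = -2*(397 - 112)*(-366 + 270) = -570*(-96) = -2*(-27360) = 54720)
C(V) = 7 + 2*V (C(V) = 2*V + 7 = 7 + 2*V)
1/(C(a) + q) = 1/((7 + 2*26) + 54720) = 1/((7 + 52) + 54720) = 1/(59 + 54720) = 1/54779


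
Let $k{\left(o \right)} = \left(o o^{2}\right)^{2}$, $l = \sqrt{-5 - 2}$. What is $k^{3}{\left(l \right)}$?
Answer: $-40353607$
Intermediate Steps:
$l = i \sqrt{7}$ ($l = \sqrt{-7} = i \sqrt{7} \approx 2.6458 i$)
$k{\left(o \right)} = o^{6}$ ($k{\left(o \right)} = \left(o^{3}\right)^{2} = o^{6}$)
$k^{3}{\left(l \right)} = \left(\left(i \sqrt{7}\right)^{6}\right)^{3} = \left(-343\right)^{3} = -40353607$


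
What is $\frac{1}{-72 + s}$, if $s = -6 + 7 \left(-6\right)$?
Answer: $- \frac{1}{120} \approx -0.0083333$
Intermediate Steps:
$s = -48$ ($s = -6 - 42 = -48$)
$\frac{1}{-72 + s} = \frac{1}{-72 - 48} = \frac{1}{-120} = - \frac{1}{120}$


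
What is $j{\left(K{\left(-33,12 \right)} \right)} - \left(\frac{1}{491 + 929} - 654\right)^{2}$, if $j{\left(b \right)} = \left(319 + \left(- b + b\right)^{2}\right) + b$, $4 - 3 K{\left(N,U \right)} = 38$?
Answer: $- \frac{2585472917923}{6049200} \approx -4.2741 \cdot 10^{5}$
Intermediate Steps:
$K{\left(N,U \right)} = - \frac{34}{3}$ ($K{\left(N,U \right)} = \frac{4}{3} - \frac{38}{3} = - \frac{34}{3}$)
$j{\left(b \right)} = 319 + b$ ($j{\left(b \right)} = \left(319 + 0^{2}\right) + b = \left(319 + 0\right) + b = 319 + b$)
$j{\left(K{\left(-33,12 \right)} \right)} - \left(\frac{1}{491 + 929} - 654\right)^{2} = \left(319 - \frac{34}{3}\right) - \left(\frac{1}{491 + 929} - 654\right)^{2} = \frac{923}{3} - \left(\frac{1}{1420} - 654\right)^{2} = \frac{923}{3} - \left(- \frac{928679}{1420}\right)^{2} = \frac{923}{3} - \frac{862444685041}{2016400} = - \frac{2585472917923}{6049200}$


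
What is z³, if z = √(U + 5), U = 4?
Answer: 27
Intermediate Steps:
z = 3 (z = √(4 + 5) = √9 = 3)
z³ = 3³ = 27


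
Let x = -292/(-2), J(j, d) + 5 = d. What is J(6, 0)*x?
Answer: -730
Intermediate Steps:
J(j, d) = -5 + d
x = 146 (x = -292*(-1/2) = 146)
J(6, 0)*x = (-5 + 0)*146 = -5*146 = -730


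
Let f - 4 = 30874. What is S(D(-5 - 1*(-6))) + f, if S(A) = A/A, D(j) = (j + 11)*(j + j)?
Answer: 30879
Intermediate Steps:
D(j) = 2*j*(11 + j) (D(j) = (11 + j)*(2*j) = 2*j*(11 + j))
S(A) = 1
f = 30878 (f = 4 + 30874 = 30878)
S(D(-5 - 1*(-6))) + f = 1 + 30878 = 30879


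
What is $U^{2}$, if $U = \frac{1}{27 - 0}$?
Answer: $\frac{1}{729} \approx 0.0013717$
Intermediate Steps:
$U = \frac{1}{27}$ ($U = \frac{1}{27 + 0} = \frac{1}{27} \approx 0.037037$)
$U^{2} = \left(\frac{1}{27}\right)^{2} = \frac{1}{729}$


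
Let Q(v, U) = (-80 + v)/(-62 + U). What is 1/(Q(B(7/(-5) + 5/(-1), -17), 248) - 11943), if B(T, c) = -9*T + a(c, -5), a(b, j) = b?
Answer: -930/11107187 ≈ -8.3730e-5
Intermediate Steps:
B(T, c) = c - 9*T (B(T, c) = -9*T + c = c - 9*T)
Q(v, U) = (-80 + v)/(-62 + U)
1/(Q(B(7/(-5) + 5/(-1), -17), 248) - 11943) = 1/((-80 + (-17 - 9*(7/(-5) + 5/(-1))))/(-62 + 248) - 11943) = 1/((-80 + (-17 - 9*(7*(-1/5) + 5*(-1))))/186 - 11943) = 1/((-80 + (-17 - 9*(-7/5 - 5)))/186 - 11943) = 1/((-80 + (-17 - 9*(-32/5)))/186 - 11943) = 1/((-80 + (-17 + 288/5))/186 - 11943) = 1/((-80 + 203/5)/186 - 11943) = 1/((1/186)*(-197/5) - 11943) = 1/(-197/930 - 11943) = 1/(-11107187/930) = -930/11107187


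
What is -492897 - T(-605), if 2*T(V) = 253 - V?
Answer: -493326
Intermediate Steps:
T(V) = 253/2 - V/2 (T(V) = (253 - V)/2 = 253/2 - V/2)
-492897 - T(-605) = -492897 - (253/2 - ½*(-605)) = -492897 - (253/2 + 605/2) = -492897 - 1*429 = -492897 - 429 = -493326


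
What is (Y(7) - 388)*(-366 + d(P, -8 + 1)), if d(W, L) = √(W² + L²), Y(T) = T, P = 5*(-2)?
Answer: 139446 - 381*√149 ≈ 1.3480e+5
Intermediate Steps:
P = -10
d(W, L) = √(L² + W²)
(Y(7) - 388)*(-366 + d(P, -8 + 1)) = (7 - 388)*(-366 + √((-8 + 1)² + (-10)²)) = -381*(-366 + √((-7)² + 100)) = -381*(-366 + √(49 + 100)) = -381*(-366 + √149) = 139446 - 381*√149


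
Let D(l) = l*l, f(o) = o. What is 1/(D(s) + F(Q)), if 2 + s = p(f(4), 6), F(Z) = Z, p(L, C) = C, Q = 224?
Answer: 1/240 ≈ 0.0041667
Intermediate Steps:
s = 4 (s = -2 + 6 = 4)
D(l) = l²
1/(D(s) + F(Q)) = 1/(4² + 224) = 1/(16 + 224) = 1/240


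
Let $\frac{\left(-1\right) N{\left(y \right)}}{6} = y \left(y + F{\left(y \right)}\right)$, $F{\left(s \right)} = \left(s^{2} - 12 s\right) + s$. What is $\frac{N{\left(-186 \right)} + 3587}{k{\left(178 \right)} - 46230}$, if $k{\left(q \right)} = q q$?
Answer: $- \frac{40688483}{14546} \approx -2797.2$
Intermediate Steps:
$k{\left(q \right)} = q^{2}$
$F{\left(s \right)} = s^{2} - 11 s$
$N{\left(y \right)} = - 6 y \left(y + y \left(-11 + y\right)\right)$
$\frac{N{\left(-186 \right)} + 3587}{k{\left(178 \right)} - 46230} = \frac{6 \left(-186\right)^{2} \left(10 - -186\right) + 3587}{178^{2} - 46230} = \frac{6 \cdot 34596 \left(10 + 186\right) + 3587}{31684 - 46230} = \frac{6 \cdot 34596 \cdot 196 + 3587}{-14546} = \left(40684896 + 3587\right) \left(- \frac{1}{14546}\right) = 40688483 \left(- \frac{1}{14546}\right) = - \frac{40688483}{14546}$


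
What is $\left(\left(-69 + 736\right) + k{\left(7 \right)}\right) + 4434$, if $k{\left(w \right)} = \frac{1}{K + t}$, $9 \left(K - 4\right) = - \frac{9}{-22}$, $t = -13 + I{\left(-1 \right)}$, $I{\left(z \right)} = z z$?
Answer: $\frac{892653}{175} \approx 5100.9$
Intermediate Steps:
$I{\left(z \right)} = z^{2}$
$t = -12$ ($t = -13 + \left(-1\right)^{2} = -13 + 1 = -12$)
$K = \frac{89}{22}$ ($K = 4 + \frac{\left(-9\right) \frac{1}{-22}}{9} = 4 + \frac{\left(-9\right) \left(- \frac{1}{22}\right)}{9} = 4 + \frac{1}{9} \cdot \frac{9}{22} = 4 + \frac{1}{22} = \frac{89}{22} \approx 4.0455$)
$k{\left(w \right)} = - \frac{22}{175}$ ($k{\left(w \right)} = \frac{1}{\frac{89}{22} - 12} = \frac{1}{- \frac{175}{22}} = - \frac{22}{175}$)
$\left(\left(-69 + 736\right) + k{\left(7 \right)}\right) + 4434 = \left(\left(-69 + 736\right) - \frac{22}{175}\right) + 4434 = \left(667 - \frac{22}{175}\right) + 4434 = \frac{116703}{175} + 4434 = \frac{892653}{175}$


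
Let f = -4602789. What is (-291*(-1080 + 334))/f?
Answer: -72362/1534263 ≈ -0.047164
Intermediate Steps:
(-291*(-1080 + 334))/f = -291*(-1080 + 334)/(-4602789) = -291*(-746)*(-1/4602789) = 217086*(-1/4602789) = -72362/1534263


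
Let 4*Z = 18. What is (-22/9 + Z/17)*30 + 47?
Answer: -938/51 ≈ -18.392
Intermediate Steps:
Z = 9/2 (Z = (¼)*18 = 9/2 ≈ 4.5000)
(-22/9 + Z/17)*30 + 47 = (-22/9 + (9/2)/17)*30 + 47 = (-22*⅑ + (9/2)*(1/17))*30 + 47 = (-22/9 + 9/34)*30 + 47 = -667/306*30 + 47 = -3335/51 + 47 = -938/51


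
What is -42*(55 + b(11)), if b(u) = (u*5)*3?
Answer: -9240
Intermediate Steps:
b(u) = 15*u (b(u) = (5*u)*3 = 15*u)
-42*(55 + b(11)) = -42*(55 + 15*11) = -42*(55 + 165) = -42*220 = -9240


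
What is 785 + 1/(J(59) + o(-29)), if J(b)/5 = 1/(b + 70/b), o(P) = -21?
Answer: 58303109/74276 ≈ 784.95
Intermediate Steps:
J(b) = 5/(b + 70/b)
785 + 1/(J(59) + o(-29)) = 785 + 1/(5*59/(70 + 59**2) - 21) = 785 + 1/(5*59/(70 + 3481) - 21) = 785 + 1/(5*59/3551 - 21) = 785 + 1/(5*59*(1/3551) - 21) = 785 + 1/(295/3551 - 21) = 785 + 1/(-74276/3551) = 785 - 3551/74276 = 58303109/74276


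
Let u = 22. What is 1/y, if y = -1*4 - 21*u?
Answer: -1/466 ≈ -0.0021459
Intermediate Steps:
y = -466 (y = -1*4 - 21*22 = -4 - 462 = -466)
1/y = 1/(-466) = -1/466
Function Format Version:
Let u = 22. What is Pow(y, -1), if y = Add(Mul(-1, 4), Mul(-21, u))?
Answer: Rational(-1, 466) ≈ -0.0021459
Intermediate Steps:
y = -466 (y = Add(Mul(-1, 4), Mul(-21, 22)) = Add(-4, -462) = -466)
Pow(y, -1) = Pow(-466, -1) = Rational(-1, 466)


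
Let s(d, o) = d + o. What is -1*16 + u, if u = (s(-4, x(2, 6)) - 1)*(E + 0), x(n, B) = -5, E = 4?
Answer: -56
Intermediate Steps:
u = -40 (u = ((-4 - 5) - 1)*(4 + 0) = (-9 - 1)*4 = -10*4 = -40)
-1*16 + u = -1*16 - 40 = -16 - 40 = -56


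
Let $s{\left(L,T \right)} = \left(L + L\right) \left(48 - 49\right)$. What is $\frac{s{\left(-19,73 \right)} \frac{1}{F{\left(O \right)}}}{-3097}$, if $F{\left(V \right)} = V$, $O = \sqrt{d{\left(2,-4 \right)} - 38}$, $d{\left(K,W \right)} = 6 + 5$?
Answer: $\frac{2 i \sqrt{3}}{1467} \approx 0.0023613 i$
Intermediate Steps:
$d{\left(K,W \right)} = 11$
$s{\left(L,T \right)} = - 2 L$ ($s{\left(L,T \right)} = 2 L \left(-1\right) = - 2 L$)
$O = 3 i \sqrt{3}$ ($O = \sqrt{11 - 38} = \sqrt{-27} = 3 i \sqrt{3} \approx 5.1962 i$)
$\frac{s{\left(-19,73 \right)} \frac{1}{F{\left(O \right)}}}{-3097} = \frac{\left(-2\right) \left(-19\right) \frac{1}{3 i \sqrt{3}}}{-3097} = 38 \left(- \frac{i \sqrt{3}}{9}\right) \left(- \frac{1}{3097}\right) = - \frac{38 i \sqrt{3}}{9} \left(- \frac{1}{3097}\right) = \frac{2 i \sqrt{3}}{1467}$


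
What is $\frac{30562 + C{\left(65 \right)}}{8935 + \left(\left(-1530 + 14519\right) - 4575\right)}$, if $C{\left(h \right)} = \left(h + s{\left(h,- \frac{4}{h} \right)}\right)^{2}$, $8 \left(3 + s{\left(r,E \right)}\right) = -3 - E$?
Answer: $\frac{9291103201}{4691169600} \approx 1.9806$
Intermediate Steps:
$s{\left(r,E \right)} = - \frac{27}{8} - \frac{E}{8}$ ($s{\left(r,E \right)} = -3 + \frac{-3 - E}{8} = -3 - \left(\frac{3}{8} + \frac{E}{8}\right) = - \frac{27}{8} - \frac{E}{8}$)
$C{\left(h \right)} = \left(- \frac{27}{8} + h + \frac{1}{2 h}\right)^{2}$ ($C{\left(h \right)} = \left(h - \left(\frac{27}{8} + \frac{\left(-4\right) \frac{1}{h}}{8}\right)\right)^{2} = \left(h - \left(\frac{27}{8} - \frac{1}{2 h}\right)\right)^{2} = \left(- \frac{27}{8} + h + \frac{1}{2 h}\right)^{2}$)
$\frac{30562 + C{\left(65 \right)}}{8935 + \left(\left(-1530 + 14519\right) - 4575\right)} = \frac{30562 + \frac{\left(-4 + 65 \left(27 - 520\right)\right)^{2}}{64 \cdot 4225}}{8935 + \left(\left(-1530 + 14519\right) - 4575\right)} = \frac{30562 + \frac{1}{64} \cdot \frac{1}{4225} \left(-4 + 65 \left(27 - 520\right)\right)^{2}}{8935 + \left(12989 - 4575\right)} = \frac{30562 + \frac{1}{64} \cdot \frac{1}{4225} \left(-4 + 65 \left(-493\right)\right)^{2}}{8935 + 8414} = \frac{30562 + \frac{1}{64} \cdot \frac{1}{4225} \left(-4 - 32045\right)^{2}}{17349} = \left(30562 + \frac{1}{64} \cdot \frac{1}{4225} \left(-32049\right)^{2}\right) \frac{1}{17349} = \left(30562 + \frac{1}{64} \cdot \frac{1}{4225} \cdot 1027138401\right) \frac{1}{17349} = \left(30562 + \frac{1027138401}{270400}\right) \frac{1}{17349} = \frac{9291103201}{270400} \cdot \frac{1}{17349} = \frac{9291103201}{4691169600}$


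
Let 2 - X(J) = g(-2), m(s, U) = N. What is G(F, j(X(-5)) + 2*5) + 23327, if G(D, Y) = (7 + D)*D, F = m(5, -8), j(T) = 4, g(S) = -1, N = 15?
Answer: 23657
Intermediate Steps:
m(s, U) = 15
X(J) = 3 (X(J) = 2 - 1*(-1) = 2 + 1 = 3)
F = 15
G(D, Y) = D*(7 + D)
G(F, j(X(-5)) + 2*5) + 23327 = 15*(7 + 15) + 23327 = 15*22 + 23327 = 330 + 23327 = 23657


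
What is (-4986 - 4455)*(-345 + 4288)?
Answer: -37225863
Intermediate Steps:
(-4986 - 4455)*(-345 + 4288) = -9441*3943 = -37225863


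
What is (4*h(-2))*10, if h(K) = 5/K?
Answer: -100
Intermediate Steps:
(4*h(-2))*10 = (4*(5/(-2)))*10 = (4*(5*(-½)))*10 = (4*(-5/2))*10 = -10*10 = -100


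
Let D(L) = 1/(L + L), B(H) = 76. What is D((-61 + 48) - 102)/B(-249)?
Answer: -1/17480 ≈ -5.7208e-5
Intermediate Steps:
D(L) = 1/(2*L)
D((-61 + 48) - 102)/B(-249) = (1/(2*((-61 + 48) - 102)))/76 = (1/(2*(-13 - 102)))*(1/76) = ((½)/(-115))*(1/76) = ((½)*(-1/115))*(1/76) = -1/230*1/76 = -1/17480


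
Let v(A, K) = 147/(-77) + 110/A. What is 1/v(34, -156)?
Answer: 187/248 ≈ 0.75403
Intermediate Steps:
v(A, K) = -21/11 + 110/A (v(A, K) = 147*(-1/77) + 110/A = -21/11 + 110/A)
1/v(34, -156) = 1/(-21/11 + 110/34) = 1/(-21/11 + 110*(1/34)) = 1/(-21/11 + 55/17) = 1/(248/187) = 187/248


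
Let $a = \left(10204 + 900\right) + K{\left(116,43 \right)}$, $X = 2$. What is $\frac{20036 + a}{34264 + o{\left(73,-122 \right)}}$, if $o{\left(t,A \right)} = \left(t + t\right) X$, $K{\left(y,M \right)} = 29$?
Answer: $\frac{31169}{34556} \approx 0.90199$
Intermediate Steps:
$a = 11133$ ($a = \left(10204 + 900\right) + 29 = 11104 + 29 = 11133$)
$o{\left(t,A \right)} = 4 t$ ($o{\left(t,A \right)} = \left(t + t\right) 2 = 2 t 2 = 4 t$)
$\frac{20036 + a}{34264 + o{\left(73,-122 \right)}} = \frac{20036 + 11133}{34264 + 4 \cdot 73} = \frac{31169}{34264 + 292} = \frac{31169}{34556}$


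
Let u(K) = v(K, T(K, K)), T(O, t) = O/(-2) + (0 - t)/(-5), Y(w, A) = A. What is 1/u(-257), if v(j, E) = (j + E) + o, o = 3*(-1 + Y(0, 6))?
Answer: -10/1649 ≈ -0.0060643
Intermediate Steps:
o = 15 (o = 3*(-1 + 6) = 3*5 = 15)
T(O, t) = -O/2 + t/5 (T(O, t) = O*(-½) - t*(-⅕) = -O/2 + t/5)
v(j, E) = 15 + E + j (v(j, E) = (j + E) + 15 = (E + j) + 15 = 15 + E + j)
u(K) = 15 + 7*K/10 (u(K) = 15 + (-K/2 + K/5) + K = 15 - 3*K/10 + K = 15 + 7*K/10)
1/u(-257) = 1/(15 + (7/10)*(-257)) = 1/(15 - 1799/10) = 1/(-1649/10) = -10/1649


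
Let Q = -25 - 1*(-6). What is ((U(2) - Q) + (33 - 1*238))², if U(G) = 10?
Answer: 30976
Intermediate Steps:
Q = -19 (Q = -25 + 6 = -19)
((U(2) - Q) + (33 - 1*238))² = ((10 - 1*(-19)) + (33 - 1*238))² = ((10 + 19) + (33 - 238))² = (29 - 205)² = (-176)² = 30976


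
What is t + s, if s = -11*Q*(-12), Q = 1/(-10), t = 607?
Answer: 2969/5 ≈ 593.80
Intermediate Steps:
Q = -⅒ ≈ -0.10000
s = -66/5 (s = -11*(-⅒)*(-12) = (11/10)*(-12) = -66/5 ≈ -13.200)
t + s = 607 - 66/5 = 2969/5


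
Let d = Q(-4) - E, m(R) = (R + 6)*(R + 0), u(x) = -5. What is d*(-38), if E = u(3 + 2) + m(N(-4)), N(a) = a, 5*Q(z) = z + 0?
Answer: -2318/5 ≈ -463.60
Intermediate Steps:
Q(z) = z/5 (Q(z) = (z + 0)/5 = z/5)
m(R) = R*(6 + R) (m(R) = (6 + R)*R = R*(6 + R))
E = -13 (E = -5 - 4*(6 - 4) = -5 - 4*2 = -5 - 8 = -13)
d = 61/5 (d = (⅕)*(-4) - 1*(-13) = -⅘ + 13 = 61/5 ≈ 12.200)
d*(-38) = (61/5)*(-38) = -2318/5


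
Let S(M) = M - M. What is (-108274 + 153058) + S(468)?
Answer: 44784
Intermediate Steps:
S(M) = 0
(-108274 + 153058) + S(468) = (-108274 + 153058) + 0 = 44784 + 0 = 44784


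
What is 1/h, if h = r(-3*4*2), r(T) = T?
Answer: -1/24 ≈ -0.041667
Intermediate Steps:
h = -24 (h = -3*4*2 = -12*2 = -24)
1/h = 1/(-24) = -1/24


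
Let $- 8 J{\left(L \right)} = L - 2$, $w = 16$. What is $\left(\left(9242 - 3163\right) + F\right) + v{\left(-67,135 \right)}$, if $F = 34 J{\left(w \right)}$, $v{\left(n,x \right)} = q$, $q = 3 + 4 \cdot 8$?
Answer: $\frac{12109}{2} \approx 6054.5$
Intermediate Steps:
$q = 35$ ($q = 3 + 32 = 35$)
$v{\left(n,x \right)} = 35$
$J{\left(L \right)} = \frac{1}{4} - \frac{L}{8}$ ($J{\left(L \right)} = - \frac{L - 2}{8} = - \frac{-2 + L}{8} = \frac{1}{4} - \frac{L}{8}$)
$F = - \frac{119}{2}$ ($F = 34 \left(\frac{1}{4} - 2\right) = 34 \left(- \frac{7}{4}\right) = - \frac{119}{2} \approx -59.5$)
$\left(\left(9242 - 3163\right) + F\right) + v{\left(-67,135 \right)} = \left(\left(9242 - 3163\right) - \frac{119}{2}\right) + 35 = \left(6079 - \frac{119}{2}\right) + 35 = \frac{12039}{2} + 35 = \frac{12109}{2}$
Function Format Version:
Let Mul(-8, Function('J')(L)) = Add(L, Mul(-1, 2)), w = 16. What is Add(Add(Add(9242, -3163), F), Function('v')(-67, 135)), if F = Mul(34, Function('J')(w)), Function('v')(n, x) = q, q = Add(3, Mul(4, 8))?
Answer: Rational(12109, 2) ≈ 6054.5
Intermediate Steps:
q = 35 (q = Add(3, 32) = 35)
Function('v')(n, x) = 35
Function('J')(L) = Add(Rational(1, 4), Mul(Rational(-1, 8), L)) (Function('J')(L) = Mul(Rational(-1, 8), Add(L, Mul(-1, 2))) = Mul(Rational(-1, 8), Add(L, -2)) = Mul(Rational(-1, 8), Add(-2, L)) = Add(Rational(1, 4), Mul(Rational(-1, 8), L)))
F = Rational(-119, 2) (F = Mul(34, Add(Rational(1, 4), Mul(Rational(-1, 8), 16))) = Mul(34, Add(Rational(1, 4), -2)) = Mul(34, Rational(-7, 4)) = Rational(-119, 2) ≈ -59.500)
Add(Add(Add(9242, -3163), F), Function('v')(-67, 135)) = Add(Add(Add(9242, -3163), Rational(-119, 2)), 35) = Add(Add(6079, Rational(-119, 2)), 35) = Add(Rational(12039, 2), 35) = Rational(12109, 2)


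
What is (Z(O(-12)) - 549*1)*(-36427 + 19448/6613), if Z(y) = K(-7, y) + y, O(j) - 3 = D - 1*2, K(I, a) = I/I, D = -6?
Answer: 7835434327/389 ≈ 2.0142e+7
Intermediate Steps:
K(I, a) = 1
O(j) = -5 (O(j) = 3 + (-6 - 1*2) = 3 + (-6 - 2) = 3 - 8 = -5)
Z(y) = 1 + y
(Z(O(-12)) - 549*1)*(-36427 + 19448/6613) = ((1 - 5) - 549*1)*(-36427 + 19448/6613) = (-4 - 549)*(-36427 + 19448*(1/6613)) = -553*(-36427 + 1144/389) = -553*(-14168959/389) = 7835434327/389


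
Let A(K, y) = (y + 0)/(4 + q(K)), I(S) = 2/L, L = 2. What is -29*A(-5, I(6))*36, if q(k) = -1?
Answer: -348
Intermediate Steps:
I(S) = 1 (I(S) = 2/2 = 2*(1/2) = 1)
A(K, y) = y/3 (A(K, y) = (y + 0)/(4 - 1) = y/3)
-29*A(-5, I(6))*36 = -29/3*36 = -348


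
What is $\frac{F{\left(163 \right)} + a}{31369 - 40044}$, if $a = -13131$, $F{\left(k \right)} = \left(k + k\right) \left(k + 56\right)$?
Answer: $- \frac{58263}{8675} \approx -6.7162$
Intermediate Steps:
$F{\left(k \right)} = 2 k \left(56 + k\right)$
$\frac{F{\left(163 \right)} + a}{31369 - 40044} = \frac{2 \cdot 163 \left(56 + 163\right) - 13131}{31369 - 40044} = \frac{2 \cdot 163 \cdot 219 - 13131}{-8675} = \left(71394 - 13131\right) \left(- \frac{1}{8675}\right) = 58263 \left(- \frac{1}{8675}\right) = - \frac{58263}{8675}$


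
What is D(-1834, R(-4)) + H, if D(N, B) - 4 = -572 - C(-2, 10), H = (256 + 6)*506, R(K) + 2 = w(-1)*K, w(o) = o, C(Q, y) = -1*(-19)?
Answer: 131985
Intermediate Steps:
C(Q, y) = 19
R(K) = -2 - K
H = 132572 (H = 262*506 = 132572)
D(N, B) = -587 (D(N, B) = 4 + (-572 - 1*19) = 4 + (-572 - 19) = 4 - 591 = -587)
D(-1834, R(-4)) + H = -587 + 132572 = 131985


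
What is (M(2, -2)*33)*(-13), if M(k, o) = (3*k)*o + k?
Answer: 4290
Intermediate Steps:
M(k, o) = k + 3*k*o (M(k, o) = 3*k*o + k = k + 3*k*o)
(M(2, -2)*33)*(-13) = ((2*(1 + 3*(-2)))*33)*(-13) = ((2*(1 - 6))*33)*(-13) = ((2*(-5))*33)*(-13) = -10*33*(-13) = -330*(-13) = 4290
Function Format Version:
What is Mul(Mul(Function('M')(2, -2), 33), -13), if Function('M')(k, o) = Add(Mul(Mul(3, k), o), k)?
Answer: 4290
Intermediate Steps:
Function('M')(k, o) = Add(k, Mul(3, k, o)) (Function('M')(k, o) = Add(Mul(3, k, o), k) = Add(k, Mul(3, k, o)))
Mul(Mul(Function('M')(2, -2), 33), -13) = Mul(Mul(Mul(2, Add(1, Mul(3, -2))), 33), -13) = Mul(Mul(Mul(2, Add(1, -6)), 33), -13) = Mul(Mul(Mul(2, -5), 33), -13) = Mul(Mul(-10, 33), -13) = Mul(-330, -13) = 4290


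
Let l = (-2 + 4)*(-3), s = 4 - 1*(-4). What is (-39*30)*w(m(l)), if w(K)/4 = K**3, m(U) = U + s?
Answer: -37440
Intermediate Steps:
s = 8 (s = 4 + 4 = 8)
l = -6 (l = 2*(-3) = -6)
m(U) = 8 + U (m(U) = U + 8 = 8 + U)
w(K) = 4*K**3
(-39*30)*w(m(l)) = (-39*30)*(4*(8 - 6)**3) = -4680*2**3 = -4680*8 = -1170*32 = -37440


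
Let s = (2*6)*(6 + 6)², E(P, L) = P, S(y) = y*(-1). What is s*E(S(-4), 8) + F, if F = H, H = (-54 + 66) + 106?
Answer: 7030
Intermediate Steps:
S(y) = -y
H = 118 (H = 12 + 106 = 118)
F = 118
s = 1728 (s = 12*12² = 12*144 = 1728)
s*E(S(-4), 8) + F = 1728*(-1*(-4)) + 118 = 1728*4 + 118 = 6912 + 118 = 7030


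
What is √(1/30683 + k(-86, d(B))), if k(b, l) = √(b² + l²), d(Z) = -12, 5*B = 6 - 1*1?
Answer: √(30683 + 1882892978*√1885)/30683 ≈ 9.3184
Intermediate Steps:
B = 1 (B = (6 - 1*1)/5 = (6 - 1)/5 = (⅕)*5 = 1)
√(1/30683 + k(-86, d(B))) = √(1/30683 + √((-86)² + (-12)²)) = √(1/30683 + √(7396 + 144)) = √(1/30683 + √7540) = √(1/30683 + 2*√1885)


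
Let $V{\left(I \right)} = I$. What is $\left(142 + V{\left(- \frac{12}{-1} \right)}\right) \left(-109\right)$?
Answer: $-16786$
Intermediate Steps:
$\left(142 + V{\left(- \frac{12}{-1} \right)}\right) \left(-109\right) = \left(142 - \frac{12}{-1}\right) \left(-109\right) = \left(142 - -12\right) \left(-109\right) = \left(142 + 12\right) \left(-109\right) = 154 \left(-109\right) = -16786$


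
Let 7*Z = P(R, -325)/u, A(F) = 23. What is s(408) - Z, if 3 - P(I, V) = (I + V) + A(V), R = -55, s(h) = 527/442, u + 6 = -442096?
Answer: 47972747/40231282 ≈ 1.1924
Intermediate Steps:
u = -442102 (u = -6 - 442096 = -442102)
s(h) = 31/26 (s(h) = 527*(1/442) = 31/26)
P(I, V) = -20 - I - V (P(I, V) = 3 - ((I + V) + 23) = 3 - (23 + I + V) = 3 + (-23 - I - V) = -20 - I - V)
Z = -180/1547357 (Z = ((-20 - 1*(-55) - 1*(-325))/(-442102))/7 = ((-20 + 55 + 325)*(-1/442102))/7 = (360*(-1/442102))/7 = (1/7)*(-180/221051) = -180/1547357 ≈ -0.00011633)
s(408) - Z = 31/26 - 1*(-180/1547357) = 31/26 + 180/1547357 = 47972747/40231282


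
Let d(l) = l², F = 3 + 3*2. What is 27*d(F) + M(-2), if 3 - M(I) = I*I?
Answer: 2186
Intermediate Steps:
F = 9 (F = 3 + 6 = 9)
M(I) = 3 - I² (M(I) = 3 - I*I = 3 - I²)
27*d(F) + M(-2) = 27*9² + (3 - 1*(-2)²) = 27*81 + (3 - 1*4) = 2187 + (3 - 4) = 2187 - 1 = 2186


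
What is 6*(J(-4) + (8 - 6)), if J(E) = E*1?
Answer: -12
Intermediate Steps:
J(E) = E
6*(J(-4) + (8 - 6)) = 6*(-4 + (8 - 6)) = 6*(-4 + 2) = 6*(-2) = -12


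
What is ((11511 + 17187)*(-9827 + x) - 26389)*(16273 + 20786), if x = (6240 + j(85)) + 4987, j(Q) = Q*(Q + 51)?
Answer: 13782230648769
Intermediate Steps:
j(Q) = Q*(51 + Q)
x = 22787 (x = (6240 + 85*(51 + 85)) + 4987 = (6240 + 85*136) + 4987 = (6240 + 11560) + 4987 = 17800 + 4987 = 22787)
((11511 + 17187)*(-9827 + x) - 26389)*(16273 + 20786) = ((11511 + 17187)*(-9827 + 22787) - 26389)*(16273 + 20786) = (28698*12960 - 26389)*37059 = (371926080 - 26389)*37059 = 371899691*37059 = 13782230648769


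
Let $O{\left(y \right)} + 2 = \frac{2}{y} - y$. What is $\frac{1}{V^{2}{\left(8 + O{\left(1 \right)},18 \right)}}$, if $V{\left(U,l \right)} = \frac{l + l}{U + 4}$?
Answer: $\frac{121}{1296} \approx 0.093364$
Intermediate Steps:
$O{\left(y \right)} = -2 - y + \frac{2}{y}$ ($O{\left(y \right)} = -2 - \left(y - \frac{2}{y}\right) = -2 - y + \frac{2}{y}$)
$V{\left(U,l \right)} = \frac{2 l}{4 + U}$
$\frac{1}{V^{2}{\left(8 + O{\left(1 \right)},18 \right)}} = \frac{1}{\left(2 \cdot 18 \frac{1}{4 + \left(8 - \left(3 - 2\right)\right)}\right)^{2}} = \frac{1}{\left(2 \cdot 18 \frac{1}{4 + \left(8 - 1\right)}\right)^{2}} = \frac{1}{\left(2 \cdot 18 \frac{1}{4 + 7}\right)^{2}} = \frac{1}{\left(2 \cdot 18 \cdot \frac{1}{11}\right)^{2}} = \frac{1}{\left(\frac{36}{11}\right)^{2}} = \frac{1}{\frac{1296}{121}} = \frac{121}{1296}$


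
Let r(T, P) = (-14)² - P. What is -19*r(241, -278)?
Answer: -9006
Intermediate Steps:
r(T, P) = 196 - P
-19*r(241, -278) = -19*(196 - 1*(-278)) = -19*(196 + 278) = -19*474 = -9006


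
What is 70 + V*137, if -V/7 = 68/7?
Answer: -9246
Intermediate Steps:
V = -68 (V = -476/7 = -7*68/7 = -68)
70 + V*137 = 70 - 68*137 = 70 - 9316 = -9246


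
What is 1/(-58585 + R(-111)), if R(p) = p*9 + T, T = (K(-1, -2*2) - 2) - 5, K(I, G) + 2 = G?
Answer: -1/59597 ≈ -1.6779e-5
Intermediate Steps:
K(I, G) = -2 + G
T = -13 (T = ((-2 - 2*2) - 2) - 5 = ((-2 - 4) - 2) - 5 = (-6 - 2) - 5 = -8 - 5 = -13)
R(p) = -13 + 9*p (R(p) = p*9 - 13 = 9*p - 13 = -13 + 9*p)
1/(-58585 + R(-111)) = 1/(-58585 + (-13 + 9*(-111))) = 1/(-58585 + (-13 - 999)) = 1/(-58585 - 1012) = 1/(-59597) = -1/59597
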